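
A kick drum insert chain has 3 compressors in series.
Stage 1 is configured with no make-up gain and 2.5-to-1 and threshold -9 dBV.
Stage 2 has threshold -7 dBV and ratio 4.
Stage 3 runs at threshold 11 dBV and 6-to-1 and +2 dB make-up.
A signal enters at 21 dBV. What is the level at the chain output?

-2.5 dBV

Stage 1: 21 dBV is 30 dB over -9 dBV; at 2.5:1 that becomes 12 dB over, giving 3 dBV.
Stage 2: 3 dBV is 10 dB over -7 dBV; at 4:1 that becomes 2.5 dB over, giving -4.5 dBV.
Stage 3: -4.5 dBV is at or below the 11 dBV threshold — no compression; make-up brings it to -2.5 dBV.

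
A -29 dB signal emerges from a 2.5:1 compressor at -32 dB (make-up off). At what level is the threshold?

Gain reduction = -29 − (-32) = 3 dB; output overshoot = GR / (R − 1) = 3 / 1.5 = 2 dB.
Threshold = output − output overshoot = -32 − 2 = -34 dB.

-34 dB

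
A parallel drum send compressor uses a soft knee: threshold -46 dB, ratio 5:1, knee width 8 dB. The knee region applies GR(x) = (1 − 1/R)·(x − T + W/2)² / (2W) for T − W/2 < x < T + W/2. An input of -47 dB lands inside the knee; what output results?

x − T + W/2 = -47 − (-46) + 4 = 3.
GR = (1 − 1/5) × 3² / 16 = 0.8 × 9 / 16 = 0.45 dB.
Output = -47 − 0.45 = -47.45 dB.

-47.45 dB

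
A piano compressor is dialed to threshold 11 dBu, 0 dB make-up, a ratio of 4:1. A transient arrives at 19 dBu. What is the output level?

13 dBu

The input is 8 dB above the 11 dBu threshold.
4:1 compression reduces that to 8/4 = 2 dB over.
So the level is 11 + 2 = 13 dBu.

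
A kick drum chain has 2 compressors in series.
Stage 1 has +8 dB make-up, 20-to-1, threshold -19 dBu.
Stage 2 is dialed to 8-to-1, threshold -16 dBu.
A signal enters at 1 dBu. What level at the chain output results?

-15.25 dBu

Stage 1: overshoot 20 dB → 20/20 = 1 dB → -18 dBu; +8 dB make-up → -10 dBu.
Stage 2: -10 dBu is 6 dB over -16 dBu; at 8:1 that becomes 0.75 dB over, giving -15.25 dBu.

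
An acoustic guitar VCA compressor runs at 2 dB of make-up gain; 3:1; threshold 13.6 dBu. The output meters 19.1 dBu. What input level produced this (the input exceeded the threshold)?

Remove make-up: 19.1 − 2 = 17.1 dBu.
That's 3.5 dB above the 13.6 dBu threshold.
Before 3:1 compression the overshoot was 3.5 × 3 = 10.5 dB, so input = 13.6 + 10.5 = 24.1 dBu.

24.1 dBu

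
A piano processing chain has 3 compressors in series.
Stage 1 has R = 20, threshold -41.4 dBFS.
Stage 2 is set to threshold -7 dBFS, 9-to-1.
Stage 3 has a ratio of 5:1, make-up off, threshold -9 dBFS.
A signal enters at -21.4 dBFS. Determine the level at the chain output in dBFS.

-40.4 dBFS

Stage 1: overshoot 20 dB → 20/20 = 1 dB → -40.4 dBFS.
Stage 2: -40.4 dBFS ≤ -7 dBFS, so stage 2 doesn't engage; output -40.4 dBFS.
Stage 3: -40.4 dBFS is at or below the -9 dBFS threshold — no compression; output -40.4 dBFS.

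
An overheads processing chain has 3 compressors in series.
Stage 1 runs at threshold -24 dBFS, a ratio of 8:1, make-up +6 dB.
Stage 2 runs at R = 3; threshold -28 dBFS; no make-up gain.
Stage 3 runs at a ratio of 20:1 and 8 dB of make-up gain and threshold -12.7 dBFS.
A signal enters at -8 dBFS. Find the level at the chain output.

Stage 1: 16 dB above -24 dBFS, reduced 8:1 to 2 dB above → -22 dBFS; +6 dB make-up → -16 dBFS.
Stage 2: 12 dB above -28 dBFS, reduced 3:1 to 4 dB above → -24 dBFS.
Stage 3: -24 dBFS is at or below the -12.7 dBFS threshold — no compression; make-up brings it to -16 dBFS.

-16 dBFS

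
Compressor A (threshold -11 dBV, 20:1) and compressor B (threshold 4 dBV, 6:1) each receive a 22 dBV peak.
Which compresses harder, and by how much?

A: overshoot 33 dB → output overshoot 1.65 dB → GR 31.35 dB.
B: overshoot 18 dB → output overshoot 3 dB → GR 15 dB.
A reduces 16.35 dB more.

A, by 16.35 dB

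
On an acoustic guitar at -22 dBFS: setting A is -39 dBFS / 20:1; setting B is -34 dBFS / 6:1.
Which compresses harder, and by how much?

A: 17 dB over, compressed to 0.85 dB over, so 16.15 dB of GR.
B: 12 dB over, compressed to 2 dB over, so 10 dB of GR.
A reduces 6.15 dB more.

A, by 6.15 dB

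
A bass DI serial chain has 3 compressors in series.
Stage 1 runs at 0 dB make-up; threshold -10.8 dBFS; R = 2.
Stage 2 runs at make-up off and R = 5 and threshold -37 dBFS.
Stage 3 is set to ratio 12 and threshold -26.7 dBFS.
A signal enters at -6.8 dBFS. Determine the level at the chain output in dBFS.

-31.36 dBFS

Stage 1: -6.8 dBFS is 4 dB over -10.8 dBFS; at 2:1 that becomes 2 dB over, giving -8.8 dBFS.
Stage 2: -8.8 dBFS is 28.2 dB over -37 dBFS; at 5:1 that becomes 5.64 dB over, giving -31.36 dBFS.
Stage 3: below threshold (-31.36 ≤ -26.7); passes unchanged; output -31.36 dBFS.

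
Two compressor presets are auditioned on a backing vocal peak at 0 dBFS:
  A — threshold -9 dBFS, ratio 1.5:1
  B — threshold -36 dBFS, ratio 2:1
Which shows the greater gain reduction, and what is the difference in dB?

A: 9 dB over, compressed to 6 dB over, so 3 dB of GR.
B: 36 dB over, compressed to 18 dB over, so 18 dB of GR.
Difference: 15 dB in favour of B.

B, by 15 dB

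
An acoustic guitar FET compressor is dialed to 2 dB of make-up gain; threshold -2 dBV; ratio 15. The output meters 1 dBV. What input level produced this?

13 dBV

Before make-up, the level was 1 − 2 = -1 dBV.
Post-compression overshoot = -1 − (-2) = 1 dB.
Before 15:1 compression the overshoot was 1 × 15 = 15 dB, so input = -2 + 15 = 13 dBV.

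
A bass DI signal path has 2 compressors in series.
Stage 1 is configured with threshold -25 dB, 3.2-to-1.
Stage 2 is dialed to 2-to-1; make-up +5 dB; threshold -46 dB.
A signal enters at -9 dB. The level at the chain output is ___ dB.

Stage 1: 16 dB above -25 dB, reduced 3.2:1 to 5 dB above → -20 dB.
Stage 2: overshoot 26 dB → 26/2 = 13 dB → -33 dB; +5 dB make-up → -28 dB.

-28 dB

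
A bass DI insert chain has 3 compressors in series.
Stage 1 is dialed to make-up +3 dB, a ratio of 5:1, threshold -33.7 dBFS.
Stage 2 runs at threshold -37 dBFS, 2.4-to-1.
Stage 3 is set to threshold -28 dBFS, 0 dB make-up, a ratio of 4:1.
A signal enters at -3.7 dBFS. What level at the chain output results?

Stage 1: overshoot 30 dB → 30/5 = 6 dB → -27.7 dBFS; +3 dB make-up → -24.7 dBFS.
Stage 2: 12.3 dB above -37 dBFS, reduced 2.4:1 to 5.125 dB above → -31.875 dBFS.
Stage 3: -31.875 dBFS is at or below the -28 dBFS threshold — no compression; output -31.875 dBFS.

-31.875 dBFS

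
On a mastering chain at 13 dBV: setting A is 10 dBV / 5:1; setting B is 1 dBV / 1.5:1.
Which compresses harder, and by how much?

B, by 1.6 dB

A: overshoot 3 dB → output overshoot 0.6 dB → GR 2.4 dB.
B: overshoot 12 dB → output overshoot 8 dB → GR 4 dB.
B reduces 1.6 dB more.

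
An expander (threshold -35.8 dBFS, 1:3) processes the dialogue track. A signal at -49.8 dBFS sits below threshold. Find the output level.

The input is 14 dB below the -35.8 dBFS threshold.
A 1:3 expander multiplies undershoot by 3: 14 × 3 = 42 dB below threshold.
Output = -35.8 − 42 = -77.8 dBFS.

-77.8 dBFS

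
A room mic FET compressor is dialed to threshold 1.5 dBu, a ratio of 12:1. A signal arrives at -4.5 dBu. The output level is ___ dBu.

-4.5 dBu

-4.5 dBu is 6 dB below the 1.5 dBu threshold, so no gain reduction is applied.
Output = input = -4.5 dBu.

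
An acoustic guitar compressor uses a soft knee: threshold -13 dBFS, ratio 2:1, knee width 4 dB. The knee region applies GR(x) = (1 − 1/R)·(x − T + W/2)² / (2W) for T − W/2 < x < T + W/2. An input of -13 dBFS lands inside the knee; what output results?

-13.25 dBFS

x − T + W/2 = -13 − (-13) + 2 = 2.
GR = (1 − 1/2) × 2² / 8 = 0.5 × 4 / 8 = 0.25 dB.
Output = -13 − 0.25 = -13.25 dBFS.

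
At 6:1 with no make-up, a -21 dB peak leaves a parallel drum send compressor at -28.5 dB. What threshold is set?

-30 dB

Gain reduction = -21 − (-28.5) = 7.5 dB; output overshoot = GR / (R − 1) = 7.5 / 5 = 1.5 dB.
Threshold = output − output overshoot = -28.5 − 1.5 = -30 dB.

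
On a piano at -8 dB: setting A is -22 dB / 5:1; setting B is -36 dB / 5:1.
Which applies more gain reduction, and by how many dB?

B, by 11.2 dB

A: 14 dB over, compressed to 2.8 dB over, so 11.2 dB of GR.
B: 28 dB over, compressed to 5.6 dB over, so 22.4 dB of GR.
Difference: 11.2 dB in favour of B.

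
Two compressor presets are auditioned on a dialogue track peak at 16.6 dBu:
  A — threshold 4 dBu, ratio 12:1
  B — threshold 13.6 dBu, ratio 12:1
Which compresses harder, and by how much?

A, by 8.8 dB

A: 12.6 dB over, compressed to 1.05 dB over, so 11.55 dB of GR.
B: 3 dB over, compressed to 0.25 dB over, so 2.75 dB of GR.
Difference: 8.8 dB in favour of A.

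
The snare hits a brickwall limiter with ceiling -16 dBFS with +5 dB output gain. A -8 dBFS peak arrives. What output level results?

-11 dBFS

At ∞:1, everything above -16 dBFS is held at the ceiling.
Output gain then adds 5 dB: -16 + 5 = -11 dBFS.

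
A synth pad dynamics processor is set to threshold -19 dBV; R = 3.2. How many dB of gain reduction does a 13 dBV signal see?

22 dB

Overshoot = 13 − (-19) = 32 dB.
At 3.2:1, output sits 32/3.2 = 10 dB above threshold.
Gain reduction = 32 − 10 = 22 dB.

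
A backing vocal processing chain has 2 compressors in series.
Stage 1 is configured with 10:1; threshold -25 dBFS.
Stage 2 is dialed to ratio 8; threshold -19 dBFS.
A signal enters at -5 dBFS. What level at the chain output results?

-23 dBFS

Stage 1: -5 dBFS is 20 dB over -25 dBFS; at 10:1 that becomes 2 dB over, giving -23 dBFS.
Stage 2: -23 dBFS ≤ -19 dBFS, so stage 2 doesn't engage; output -23 dBFS.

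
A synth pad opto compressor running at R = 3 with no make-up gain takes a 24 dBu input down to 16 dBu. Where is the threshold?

12 dBu

Let T be the threshold. Output overshoot = (input overshoot)/R, so 16 − T = (24 − T)/3.
3·(16 − T) = 24 − T → 2·T = 48 − 24 = 24.
T = 24/2 = 12 dBu.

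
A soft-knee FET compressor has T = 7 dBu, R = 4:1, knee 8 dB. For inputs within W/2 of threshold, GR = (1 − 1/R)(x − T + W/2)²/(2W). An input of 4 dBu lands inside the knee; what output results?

x − T + W/2 = 4 − 7 + 4 = 1.
GR = (1 − 1/4) × 1² / 16 = 0.75 × 1 / 16 = 0.046875 dB.
Output = 4 − 0.046875 = 3.953125 dBu.

3.953125 dBu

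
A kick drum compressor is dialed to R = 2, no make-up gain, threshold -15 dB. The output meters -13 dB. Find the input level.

-11 dB

That's 2 dB above the -15 dB threshold.
Input overshoot = R × output overshoot = 4 dB → input = -15 + 4 = -11 dB.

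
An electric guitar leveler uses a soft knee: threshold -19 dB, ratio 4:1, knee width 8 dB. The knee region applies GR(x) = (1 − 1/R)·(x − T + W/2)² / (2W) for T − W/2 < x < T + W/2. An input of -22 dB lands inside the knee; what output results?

x − T + W/2 = -22 − (-19) + 4 = 1.
GR = (1 − 1/4) × 1² / 16 = 0.75 × 1 / 16 = 0.046875 dB.
Output = -22 − 0.046875 = -22.046875 dB.

-22.046875 dB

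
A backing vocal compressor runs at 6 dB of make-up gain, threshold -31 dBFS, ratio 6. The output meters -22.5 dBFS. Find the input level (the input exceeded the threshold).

Stripping the +6 dB make-up gives -28.5 dBFS at the gain stage.
The compressed level sits -28.5 − (-31) = 2.5 dB over threshold.
Input overshoot = R × output overshoot = 15 dB → input = -31 + 15 = -16 dBFS.

-16 dBFS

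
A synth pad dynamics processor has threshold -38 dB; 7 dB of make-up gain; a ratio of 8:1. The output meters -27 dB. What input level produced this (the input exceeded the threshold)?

Remove make-up: -27 − 7 = -34 dB.
The compressed level sits -34 − (-38) = 4 dB over threshold.
Input overshoot = R × output overshoot = 32 dB → input = -38 + 32 = -6 dB.

-6 dB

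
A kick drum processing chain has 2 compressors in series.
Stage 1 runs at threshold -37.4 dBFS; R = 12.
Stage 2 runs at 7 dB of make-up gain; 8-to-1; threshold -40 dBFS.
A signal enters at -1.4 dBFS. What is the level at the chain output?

Stage 1: 36 dB above -37.4 dBFS, reduced 12:1 to 3 dB above → -34.4 dBFS.
Stage 2: -34.4 dBFS is 5.6 dB over -40 dBFS; at 8:1 that becomes 0.7 dB over, giving -39.3 dBFS; +7 dB make-up → -32.3 dBFS.

-32.3 dBFS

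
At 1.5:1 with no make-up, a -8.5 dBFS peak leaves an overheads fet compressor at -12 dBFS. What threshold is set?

Input is 10.5 dB above T (since output overshoot × R = input overshoot: (-12 − T)·1.5 = -8.5 − T gives T = -19 dBFS).
Check: -19 + (-8.5 − (-19))/1.5 = -19 + 7 = -12 dBFS. ✓

-19 dBFS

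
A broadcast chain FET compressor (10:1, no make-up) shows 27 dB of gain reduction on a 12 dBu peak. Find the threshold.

Gain reduction = 12 − (-15) = 27 dB; output overshoot = GR / (R − 1) = 27 / 9 = 3 dB.
Threshold = output − output overshoot = -15 − 3 = -18 dBu.

-18 dBu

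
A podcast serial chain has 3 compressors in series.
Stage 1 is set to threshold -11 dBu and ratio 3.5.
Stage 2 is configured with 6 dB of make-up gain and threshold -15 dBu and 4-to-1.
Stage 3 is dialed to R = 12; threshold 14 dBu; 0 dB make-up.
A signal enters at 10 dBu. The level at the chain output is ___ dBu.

Stage 1: overshoot 21 dB → 21/3.5 = 6 dB → -5 dBu.
Stage 2: -5 dBu is 10 dB over -15 dBu; at 4:1 that becomes 2.5 dB over, giving -12.5 dBu; +6 dB make-up → -6.5 dBu.
Stage 3: -6.5 dBu is at or below the 14 dBu threshold — no compression; output -6.5 dBu.

-6.5 dBu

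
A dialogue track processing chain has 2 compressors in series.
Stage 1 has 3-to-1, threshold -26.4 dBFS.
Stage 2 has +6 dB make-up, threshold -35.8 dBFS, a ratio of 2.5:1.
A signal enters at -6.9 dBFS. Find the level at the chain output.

Stage 1: 19.5 dB above -26.4 dBFS, reduced 3:1 to 6.5 dB above → -19.9 dBFS.
Stage 2: overshoot 15.9 dB → 15.9/2.5 = 6.36 dB → -29.44 dBFS; +6 dB make-up → -23.44 dBFS.

-23.44 dBFS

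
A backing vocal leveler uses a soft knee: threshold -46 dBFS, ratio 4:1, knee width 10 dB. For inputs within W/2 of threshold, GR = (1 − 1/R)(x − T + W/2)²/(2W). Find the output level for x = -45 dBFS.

-46.35 dBFS

x − T + W/2 = -45 − (-46) + 5 = 6.
GR = (1 − 1/4) × 6² / 20 = 0.75 × 36 / 20 = 1.35 dB.
Output = -45 − 1.35 = -46.35 dBFS.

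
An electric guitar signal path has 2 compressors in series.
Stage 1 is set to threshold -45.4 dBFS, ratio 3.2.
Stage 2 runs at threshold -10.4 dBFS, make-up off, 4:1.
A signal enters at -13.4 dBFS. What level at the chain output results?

Stage 1: 32 dB above -45.4 dBFS, reduced 3.2:1 to 10 dB above → -35.4 dBFS.
Stage 2: below threshold (-35.4 ≤ -10.4); passes unchanged; output -35.4 dBFS.

-35.4 dBFS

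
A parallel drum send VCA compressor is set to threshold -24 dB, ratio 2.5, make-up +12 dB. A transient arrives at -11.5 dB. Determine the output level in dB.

-7 dB

Overshoot: -11.5 − (-24) = 12.5 dB.
At 2.5:1 the overshoot is divided by 2.5, leaving 5 dB above threshold.
Output = -24 + 5 = -19 dB; make-up adds 12 dB, giving -7 dB.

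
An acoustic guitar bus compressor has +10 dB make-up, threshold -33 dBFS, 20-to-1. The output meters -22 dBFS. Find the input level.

Before make-up, the level was -22 − 10 = -32 dBFS.
Post-compression overshoot = -32 − (-33) = 1 dB.
Undo the ratio: input overshoot = 1 × 20 = 20 dB, giving input = -13 dBFS.

-13 dBFS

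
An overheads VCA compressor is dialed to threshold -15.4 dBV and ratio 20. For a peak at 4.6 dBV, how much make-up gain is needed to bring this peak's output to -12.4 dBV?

2 dB

The peak compresses to -15.4 + 20/20 = -14.4 dBV.
To reach -12.4 dBV requires -12.4 − (-14.4) = 2 dB of make-up.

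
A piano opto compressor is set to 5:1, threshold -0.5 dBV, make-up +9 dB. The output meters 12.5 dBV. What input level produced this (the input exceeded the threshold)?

Stripping the +9 dB make-up gives 3.5 dBV at the gain stage.
Post-compression overshoot = 3.5 − (-0.5) = 4 dB.
Input overshoot = R × output overshoot = 20 dB → input = -0.5 + 20 = 19.5 dBV.

19.5 dBV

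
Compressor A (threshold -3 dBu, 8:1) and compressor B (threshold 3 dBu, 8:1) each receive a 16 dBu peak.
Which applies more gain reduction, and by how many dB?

A: GR = 19 − 19/8 = 16.625 dB.
B: GR = 13 − 13/8 = 11.375 dB.
Difference: 5.25 dB in favour of A.

A, by 5.25 dB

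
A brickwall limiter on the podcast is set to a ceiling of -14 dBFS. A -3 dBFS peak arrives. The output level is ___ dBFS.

-14 dBFS

The limiter clamps the peak to its -14 dBFS ceiling.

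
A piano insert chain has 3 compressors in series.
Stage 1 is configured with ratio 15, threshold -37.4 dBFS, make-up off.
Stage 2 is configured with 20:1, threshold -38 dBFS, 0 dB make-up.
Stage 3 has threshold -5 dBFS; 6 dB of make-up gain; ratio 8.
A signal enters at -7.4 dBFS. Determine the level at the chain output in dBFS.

-31.87 dBFS

Stage 1: overshoot 30 dB → 30/15 = 2 dB → -35.4 dBFS.
Stage 2: overshoot 2.6 dB → 2.6/20 = 0.13 dB → -37.87 dBFS.
Stage 3: below threshold (-37.87 ≤ -5); passes unchanged; make-up brings it to -31.87 dBFS.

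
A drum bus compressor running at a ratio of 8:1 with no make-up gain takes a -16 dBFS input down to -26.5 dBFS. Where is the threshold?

Gain reduction = -16 − (-26.5) = 10.5 dB; output overshoot = GR / (R − 1) = 10.5 / 7 = 1.5 dB.
Threshold = output − output overshoot = -26.5 − 1.5 = -28 dBFS.

-28 dBFS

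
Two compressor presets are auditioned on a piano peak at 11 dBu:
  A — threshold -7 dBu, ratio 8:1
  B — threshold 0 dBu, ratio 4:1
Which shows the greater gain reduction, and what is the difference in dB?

A, by 7.5 dB

A: overshoot 18 dB → output overshoot 2.25 dB → GR 15.75 dB.
B: overshoot 11 dB → output overshoot 2.75 dB → GR 8.25 dB.
A applies 7.5 dB more gain reduction.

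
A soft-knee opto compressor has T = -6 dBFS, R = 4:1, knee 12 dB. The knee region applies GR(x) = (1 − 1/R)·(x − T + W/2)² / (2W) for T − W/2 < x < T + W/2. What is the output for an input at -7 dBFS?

-7.78125 dBFS

x − T + W/2 = -7 − (-6) + 6 = 5.
GR = (1 − 1/4) × 5² / 24 = 0.75 × 25 / 24 = 0.78125 dB.
Output = -7 − 0.78125 = -7.78125 dBFS.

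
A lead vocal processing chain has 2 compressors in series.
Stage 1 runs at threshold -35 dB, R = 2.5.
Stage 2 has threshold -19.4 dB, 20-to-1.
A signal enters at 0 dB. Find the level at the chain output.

Stage 1: overshoot 35 dB → 35/2.5 = 14 dB → -21 dB.
Stage 2: -21 dB is at or below the -19.4 dB threshold — no compression; output -21 dB.

-21 dB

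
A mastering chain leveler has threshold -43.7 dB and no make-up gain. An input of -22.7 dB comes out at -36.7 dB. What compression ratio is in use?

Input overshoot = -22.7 − (-43.7) = 21 dB; output overshoot = -36.7 − (-43.7) = 7 dB.
Ratio = 21 / 7 = 3.

3:1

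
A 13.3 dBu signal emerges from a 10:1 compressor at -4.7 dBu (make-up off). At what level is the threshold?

-6.7 dBu

Let T be the threshold. Output overshoot = (input overshoot)/R, so -4.7 − T = (13.3 − T)/10.
10·(-4.7 − T) = 13.3 − T → 9·T = -47 − 13.3 = -60.3.
T = -60.3/9 = -6.7 dBu.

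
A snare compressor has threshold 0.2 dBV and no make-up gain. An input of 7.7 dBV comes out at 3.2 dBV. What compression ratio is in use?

2.5:1

Input overshoot = 7.7 − 0.2 = 7.5 dB; output overshoot = 3.2 − 0.2 = 3 dB.
Ratio = 7.5 / 3 = 2.5.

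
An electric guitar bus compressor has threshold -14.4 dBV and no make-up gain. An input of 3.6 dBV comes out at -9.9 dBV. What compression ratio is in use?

Input overshoot = 3.6 − (-14.4) = 18 dB; output overshoot = -9.9 − (-14.4) = 4.5 dB.
Ratio = 18 / 4.5 = 4.

4:1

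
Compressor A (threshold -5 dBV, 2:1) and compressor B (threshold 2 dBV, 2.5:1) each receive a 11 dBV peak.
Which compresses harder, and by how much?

A: GR = 16 − 16/2 = 8 dB.
B: GR = 9 − 9/2.5 = 5.4 dB.
Difference: 2.6 dB in favour of A.

A, by 2.6 dB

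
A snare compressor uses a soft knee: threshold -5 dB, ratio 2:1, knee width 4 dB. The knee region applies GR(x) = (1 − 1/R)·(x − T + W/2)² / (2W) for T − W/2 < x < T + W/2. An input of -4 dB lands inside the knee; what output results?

-4.5625 dB

x − T + W/2 = -4 − (-5) + 2 = 3.
GR = (1 − 1/2) × 3² / 8 = 0.5 × 9 / 8 = 0.5625 dB.
Output = -4 − 0.5625 = -4.5625 dB.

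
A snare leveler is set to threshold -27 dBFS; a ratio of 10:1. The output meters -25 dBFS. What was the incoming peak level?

That's 2 dB above the -27 dBFS threshold.
Input overshoot = R × output overshoot = 20 dB → input = -27 + 20 = -7 dBFS.

-7 dBFS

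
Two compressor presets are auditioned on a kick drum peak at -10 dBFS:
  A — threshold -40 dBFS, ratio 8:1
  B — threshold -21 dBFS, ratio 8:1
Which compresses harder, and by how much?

A: 30 dB over, compressed to 3.75 dB over, so 26.25 dB of GR.
B: 11 dB over, compressed to 1.375 dB over, so 9.625 dB of GR.
Difference: 16.625 dB in favour of A.

A, by 16.625 dB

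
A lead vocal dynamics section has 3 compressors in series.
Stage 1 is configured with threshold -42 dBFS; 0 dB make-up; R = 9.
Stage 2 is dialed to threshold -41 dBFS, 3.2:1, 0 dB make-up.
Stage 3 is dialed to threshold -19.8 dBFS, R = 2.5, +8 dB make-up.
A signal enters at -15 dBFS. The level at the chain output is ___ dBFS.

Stage 1: 27 dB above -42 dBFS, reduced 9:1 to 3 dB above → -39 dBFS.
Stage 2: overshoot 2 dB → 2/3.2 = 0.625 dB → -40.375 dBFS.
Stage 3: below threshold (-40.375 ≤ -19.8); passes unchanged; make-up brings it to -32.375 dBFS.

-32.375 dBFS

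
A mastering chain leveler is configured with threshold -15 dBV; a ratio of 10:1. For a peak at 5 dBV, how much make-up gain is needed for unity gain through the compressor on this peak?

18 dB

Without make-up, output = threshold + overshoot/10 = -15 + 2 = -13 dBV.
Gap to target: 18 dB.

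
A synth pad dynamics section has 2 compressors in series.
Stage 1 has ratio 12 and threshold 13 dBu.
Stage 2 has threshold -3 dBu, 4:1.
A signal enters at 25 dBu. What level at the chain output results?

1.25 dBu

Stage 1: overshoot 12 dB → 12/12 = 1 dB → 14 dBu.
Stage 2: 14 dBu is 17 dB over -3 dBu; at 4:1 that becomes 4.25 dB over, giving 1.25 dBu.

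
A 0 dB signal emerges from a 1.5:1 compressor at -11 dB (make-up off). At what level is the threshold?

Let T be the threshold. Output overshoot = (input overshoot)/R, so -11 − T = (0 − T)/1.5.
1.5·(-11 − T) = 0 − T → 0.5·T = -16.5 − 0 = -16.5.
T = -16.5/0.5 = -33 dB.

-33 dB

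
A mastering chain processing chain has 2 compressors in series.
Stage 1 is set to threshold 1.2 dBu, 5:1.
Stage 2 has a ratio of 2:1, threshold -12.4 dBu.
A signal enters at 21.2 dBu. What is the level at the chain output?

Stage 1: 21.2 dBu is 20 dB over 1.2 dBu; at 5:1 that becomes 4 dB over, giving 5.2 dBu.
Stage 2: 17.6 dB above -12.4 dBu, reduced 2:1 to 8.8 dB above → -3.6 dBu.

-3.6 dBu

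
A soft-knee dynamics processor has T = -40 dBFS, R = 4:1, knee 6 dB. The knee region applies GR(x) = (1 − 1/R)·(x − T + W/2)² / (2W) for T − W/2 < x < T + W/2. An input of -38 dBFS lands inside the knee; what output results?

x − T + W/2 = -38 − (-40) + 3 = 5.
GR = (1 − 1/4) × 5² / 12 = 0.75 × 25 / 12 = 1.5625 dB.
Output = -38 − 1.5625 = -39.5625 dBFS.

-39.5625 dBFS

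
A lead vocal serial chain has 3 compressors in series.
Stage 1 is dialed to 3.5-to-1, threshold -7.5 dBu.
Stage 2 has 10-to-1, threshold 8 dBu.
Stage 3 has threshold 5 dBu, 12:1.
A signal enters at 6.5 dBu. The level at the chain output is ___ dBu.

-3.5 dBu

Stage 1: overshoot 14 dB → 14/3.5 = 4 dB → -3.5 dBu.
Stage 2: -3.5 dBu ≤ 8 dBu, so stage 2 doesn't engage; output -3.5 dBu.
Stage 3: -3.5 dBu is at or below the 5 dBu threshold — no compression; output -3.5 dBu.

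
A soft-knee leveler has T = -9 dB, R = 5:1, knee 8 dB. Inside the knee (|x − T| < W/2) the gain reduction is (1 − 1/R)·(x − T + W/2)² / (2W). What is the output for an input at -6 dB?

-8.45 dB

x − T + W/2 = -6 − (-9) + 4 = 7.
GR = (1 − 1/5) × 7² / 16 = 0.8 × 49 / 16 = 2.45 dB.
Output = -6 − 2.45 = -8.45 dB.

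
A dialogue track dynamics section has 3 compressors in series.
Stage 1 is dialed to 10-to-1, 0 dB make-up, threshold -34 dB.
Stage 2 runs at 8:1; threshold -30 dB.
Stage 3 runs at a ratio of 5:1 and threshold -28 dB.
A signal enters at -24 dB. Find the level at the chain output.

-33 dB

Stage 1: overshoot 10 dB → 10/10 = 1 dB → -33 dB.
Stage 2: -33 dB ≤ -30 dB, so stage 2 doesn't engage; output -33 dB.
Stage 3: below threshold (-33 ≤ -28); passes unchanged; output -33 dB.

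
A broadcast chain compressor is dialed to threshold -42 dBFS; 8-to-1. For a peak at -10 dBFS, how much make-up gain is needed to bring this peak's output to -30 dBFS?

8 dB

Without make-up, output = threshold + overshoot/8 = -42 + 4 = -38 dBFS.
Gap to target: 8 dB.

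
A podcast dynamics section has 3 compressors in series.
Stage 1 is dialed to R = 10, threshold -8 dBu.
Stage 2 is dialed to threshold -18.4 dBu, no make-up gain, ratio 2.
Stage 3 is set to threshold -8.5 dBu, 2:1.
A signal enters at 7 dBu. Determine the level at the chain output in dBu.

-12.45 dBu

Stage 1: 15 dB above -8 dBu, reduced 10:1 to 1.5 dB above → -6.5 dBu.
Stage 2: 11.9 dB above -18.4 dBu, reduced 2:1 to 5.95 dB above → -12.45 dBu.
Stage 3: -12.45 dBu is at or below the -8.5 dBu threshold — no compression; output -12.45 dBu.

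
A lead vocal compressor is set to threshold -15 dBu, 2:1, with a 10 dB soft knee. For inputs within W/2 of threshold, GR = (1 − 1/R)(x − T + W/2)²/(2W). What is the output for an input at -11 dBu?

-13.025 dBu

x − T + W/2 = -11 − (-15) + 5 = 9.
GR = (1 − 1/2) × 9² / 20 = 0.5 × 81 / 20 = 2.025 dB.
Output = -11 − 2.025 = -13.025 dBu.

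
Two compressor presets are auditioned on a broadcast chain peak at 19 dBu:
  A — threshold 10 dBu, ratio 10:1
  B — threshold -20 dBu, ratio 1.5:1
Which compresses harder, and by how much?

B, by 4.9 dB

A: GR = 9 − 9/10 = 8.1 dB.
B: GR = 39 − 39/1.5 = 13 dB.
B applies 4.9 dB more gain reduction.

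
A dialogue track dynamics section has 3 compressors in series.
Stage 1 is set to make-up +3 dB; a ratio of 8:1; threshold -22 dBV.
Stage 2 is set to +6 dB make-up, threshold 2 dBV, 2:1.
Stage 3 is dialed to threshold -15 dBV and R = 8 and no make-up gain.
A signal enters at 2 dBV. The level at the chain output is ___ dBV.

Stage 1: overshoot 24 dB → 24/8 = 3 dB → -19 dBV; +3 dB make-up → -16 dBV.
Stage 2: -16 dBV is at or below the 2 dBV threshold — no compression; make-up brings it to -10 dBV.
Stage 3: -10 dBV is 5 dB over -15 dBV; at 8:1 that becomes 0.625 dB over, giving -14.375 dBV.

-14.375 dBV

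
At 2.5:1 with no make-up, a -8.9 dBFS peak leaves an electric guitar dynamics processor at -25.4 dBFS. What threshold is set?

Gain reduction = -8.9 − (-25.4) = 16.5 dB; output overshoot = GR / (R − 1) = 16.5 / 1.5 = 11 dB.
Threshold = output − output overshoot = -25.4 − 11 = -36.4 dBFS.

-36.4 dBFS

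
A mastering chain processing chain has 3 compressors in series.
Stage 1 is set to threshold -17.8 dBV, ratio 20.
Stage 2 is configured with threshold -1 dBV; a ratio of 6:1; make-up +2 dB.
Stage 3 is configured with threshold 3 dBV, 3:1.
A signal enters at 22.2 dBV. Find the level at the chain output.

Stage 1: overshoot 40 dB → 40/20 = 2 dB → -15.8 dBV.
Stage 2: -15.8 dBV ≤ -1 dBV, so stage 2 doesn't engage; make-up brings it to -13.8 dBV.
Stage 3: -13.8 dBV ≤ 3 dBV, so stage 3 doesn't engage; output -13.8 dBV.

-13.8 dBV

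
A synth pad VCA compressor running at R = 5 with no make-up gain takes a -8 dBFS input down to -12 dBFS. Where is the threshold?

Let T be the threshold. Output overshoot = (input overshoot)/R, so -12 − T = (-8 − T)/5.
5·(-12 − T) = -8 − T → 4·T = -60 − (-8) = -52.
T = -52/4 = -13 dBFS.

-13 dBFS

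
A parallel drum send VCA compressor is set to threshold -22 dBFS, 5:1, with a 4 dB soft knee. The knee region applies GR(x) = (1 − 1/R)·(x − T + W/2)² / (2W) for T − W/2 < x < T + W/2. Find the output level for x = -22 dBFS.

-22.4 dBFS

x − T + W/2 = -22 − (-22) + 2 = 2.
GR = (1 − 1/5) × 2² / 8 = 0.8 × 4 / 8 = 0.4 dB.
Output = -22 − 0.4 = -22.4 dBFS.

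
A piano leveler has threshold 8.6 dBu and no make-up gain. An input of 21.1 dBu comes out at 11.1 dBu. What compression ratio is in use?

Input overshoot = 21.1 − 8.6 = 12.5 dB; output overshoot = 11.1 − 8.6 = 2.5 dB.
Ratio = 12.5 / 2.5 = 5.

5:1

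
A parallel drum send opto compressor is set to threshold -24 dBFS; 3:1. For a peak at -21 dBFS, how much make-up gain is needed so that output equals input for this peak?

2 dB

The peak compresses to -24 + 3/3 = -23 dBFS.
To reach -21 dBFS requires -21 − (-23) = 2 dB of make-up.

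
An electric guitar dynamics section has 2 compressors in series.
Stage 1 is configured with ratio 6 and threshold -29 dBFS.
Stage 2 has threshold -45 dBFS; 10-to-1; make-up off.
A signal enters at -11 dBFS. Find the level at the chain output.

-43.1 dBFS

Stage 1: 18 dB above -29 dBFS, reduced 6:1 to 3 dB above → -26 dBFS.
Stage 2: overshoot 19 dB → 19/10 = 1.9 dB → -43.1 dBFS.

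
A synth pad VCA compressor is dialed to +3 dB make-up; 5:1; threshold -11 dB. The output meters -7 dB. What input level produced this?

-6 dB

Remove make-up: -7 − 3 = -10 dB.
The compressed level sits -10 − (-11) = 1 dB over threshold.
Undo the ratio: input overshoot = 1 × 5 = 5 dB, giving input = -6 dB.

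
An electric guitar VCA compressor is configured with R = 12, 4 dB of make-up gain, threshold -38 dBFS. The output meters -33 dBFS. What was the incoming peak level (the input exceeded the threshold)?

Stripping the +4 dB make-up gives -37 dBFS at the gain stage.
Post-compression overshoot = -37 − (-38) = 1 dB.
Before 12:1 compression the overshoot was 1 × 12 = 12 dB, so input = -38 + 12 = -26 dBFS.

-26 dBFS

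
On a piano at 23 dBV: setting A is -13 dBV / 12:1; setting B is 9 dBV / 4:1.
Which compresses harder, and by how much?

A, by 22.5 dB

A: overshoot 36 dB → output overshoot 3 dB → GR 33 dB.
B: overshoot 14 dB → output overshoot 3.5 dB → GR 10.5 dB.
A applies 22.5 dB more gain reduction.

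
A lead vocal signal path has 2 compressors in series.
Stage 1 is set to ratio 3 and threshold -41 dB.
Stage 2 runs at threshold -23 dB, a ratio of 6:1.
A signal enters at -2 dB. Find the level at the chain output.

-28 dB

Stage 1: -2 dB is 39 dB over -41 dB; at 3:1 that becomes 13 dB over, giving -28 dB.
Stage 2: -28 dB ≤ -23 dB, so stage 2 doesn't engage; output -28 dB.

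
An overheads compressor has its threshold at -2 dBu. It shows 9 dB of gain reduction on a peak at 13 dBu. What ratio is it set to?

2.5:1

Input overshoot = 13 − (-2) = 15 dB.
Output overshoot = 15 − 9 = 6 dB.
Ratio = input overshoot / output overshoot = 15 / 6 = 2.5.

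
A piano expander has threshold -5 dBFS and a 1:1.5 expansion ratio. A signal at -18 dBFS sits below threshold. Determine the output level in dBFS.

The input is 13 dB below the -5 dBFS threshold.
A 1:1.5 expander multiplies undershoot by 1.5: 13 × 1.5 = 19.5 dB below threshold.
Output = -5 − 19.5 = -24.5 dBFS.

-24.5 dBFS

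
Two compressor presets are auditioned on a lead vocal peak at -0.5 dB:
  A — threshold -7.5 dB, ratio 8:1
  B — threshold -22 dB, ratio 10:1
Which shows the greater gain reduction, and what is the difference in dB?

A: overshoot 7 dB → output overshoot 0.875 dB → GR 6.125 dB.
B: overshoot 21.5 dB → output overshoot 2.15 dB → GR 19.35 dB.
B applies 13.225 dB more gain reduction.

B, by 13.225 dB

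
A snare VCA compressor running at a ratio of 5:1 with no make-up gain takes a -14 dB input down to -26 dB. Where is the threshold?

-29 dB

Gain reduction = -14 − (-26) = 12 dB; output overshoot = GR / (R − 1) = 12 / 4 = 3 dB.
Threshold = output − output overshoot = -26 − 3 = -29 dB.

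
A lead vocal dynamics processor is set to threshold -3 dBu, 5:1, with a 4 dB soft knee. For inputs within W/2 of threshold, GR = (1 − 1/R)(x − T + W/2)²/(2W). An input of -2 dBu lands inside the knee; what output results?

-2.9 dBu

x − T + W/2 = -2 − (-3) + 2 = 3.
GR = (1 − 1/5) × 3² / 8 = 0.8 × 9 / 8 = 0.9 dB.
Output = -2 − 0.9 = -2.9 dBu.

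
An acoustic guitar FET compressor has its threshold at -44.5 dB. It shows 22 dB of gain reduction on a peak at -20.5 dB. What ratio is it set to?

12:1

Input overshoot = -20.5 − (-44.5) = 24 dB.
Output overshoot = 24 − 22 = 2 dB.
Ratio = input overshoot / output overshoot = 24 / 2 = 12.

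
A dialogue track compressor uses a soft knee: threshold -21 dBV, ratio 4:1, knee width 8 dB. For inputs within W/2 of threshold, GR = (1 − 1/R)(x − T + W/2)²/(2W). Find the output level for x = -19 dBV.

x − T + W/2 = -19 − (-21) + 4 = 6.
GR = (1 − 1/4) × 6² / 16 = 0.75 × 36 / 16 = 1.6875 dB.
Output = -19 − 1.6875 = -20.6875 dBV.

-20.6875 dBV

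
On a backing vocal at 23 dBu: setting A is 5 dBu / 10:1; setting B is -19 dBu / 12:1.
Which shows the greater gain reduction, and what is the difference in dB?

B, by 22.3 dB

A: 18 dB over, compressed to 1.8 dB over, so 16.2 dB of GR.
B: 42 dB over, compressed to 3.5 dB over, so 38.5 dB of GR.
Difference: 22.3 dB in favour of B.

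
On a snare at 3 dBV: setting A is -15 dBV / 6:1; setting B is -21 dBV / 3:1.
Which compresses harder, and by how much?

A: GR = 18 − 18/6 = 15 dB.
B: GR = 24 − 24/3 = 16 dB.
B reduces 1 dB more.

B, by 1 dB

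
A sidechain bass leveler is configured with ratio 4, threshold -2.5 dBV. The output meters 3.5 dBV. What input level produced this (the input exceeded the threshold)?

21.5 dBV

The compressed level sits 3.5 − (-2.5) = 6 dB over threshold.
Undo the ratio: input overshoot = 6 × 4 = 24 dB, giving input = 21.5 dBV.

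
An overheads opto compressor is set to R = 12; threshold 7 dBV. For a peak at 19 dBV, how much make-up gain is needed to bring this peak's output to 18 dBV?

Without make-up, output = threshold + overshoot/12 = 7 + 1 = 8 dBV.
Gap to target: 10 dB.

10 dB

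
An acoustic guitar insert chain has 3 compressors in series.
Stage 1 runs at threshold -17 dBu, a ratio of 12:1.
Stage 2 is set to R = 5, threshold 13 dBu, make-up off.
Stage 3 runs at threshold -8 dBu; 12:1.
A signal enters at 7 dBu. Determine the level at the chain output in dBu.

-15 dBu

Stage 1: overshoot 24 dB → 24/12 = 2 dB → -15 dBu.
Stage 2: -15 dBu is at or below the 13 dBu threshold — no compression; output -15 dBu.
Stage 3: below threshold (-15 ≤ -8); passes unchanged; output -15 dBu.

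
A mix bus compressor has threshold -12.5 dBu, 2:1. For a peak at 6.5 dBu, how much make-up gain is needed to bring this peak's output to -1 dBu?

2 dB

The peak compresses to -12.5 + 19/2 = -3 dBu.
To reach -1 dBu requires -1 − (-3) = 2 dB of make-up.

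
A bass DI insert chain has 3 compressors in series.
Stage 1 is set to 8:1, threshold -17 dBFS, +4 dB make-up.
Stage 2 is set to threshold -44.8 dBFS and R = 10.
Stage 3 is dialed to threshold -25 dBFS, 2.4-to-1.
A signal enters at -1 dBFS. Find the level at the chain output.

-41.42 dBFS

Stage 1: 16 dB above -17 dBFS, reduced 8:1 to 2 dB above → -15 dBFS; +4 dB make-up → -11 dBFS.
Stage 2: 33.8 dB above -44.8 dBFS, reduced 10:1 to 3.38 dB above → -41.42 dBFS.
Stage 3: -41.42 dBFS is at or below the -25 dBFS threshold — no compression; output -41.42 dBFS.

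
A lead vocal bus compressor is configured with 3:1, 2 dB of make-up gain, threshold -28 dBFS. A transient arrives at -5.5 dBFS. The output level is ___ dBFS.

-5.5 dBFS sits 22.5 dB over threshold.
At 3:1 the overshoot is divided by 3, leaving 7.5 dB above threshold.
So the level is -28 + 7.5 = -20.5 dBFS; make-up adds 2 dB, giving -18.5 dBFS.

-18.5 dBFS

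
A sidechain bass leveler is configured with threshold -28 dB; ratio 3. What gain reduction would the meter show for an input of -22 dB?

-22 dB exceeds the threshold by 6 dB.
At 3:1, output sits 6/3 = 2 dB above threshold.
So the signal is attenuated by 6 − 2 = 4 dB.

4 dB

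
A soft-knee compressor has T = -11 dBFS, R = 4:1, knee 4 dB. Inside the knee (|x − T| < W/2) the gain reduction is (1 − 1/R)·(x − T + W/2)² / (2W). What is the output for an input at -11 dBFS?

-11.375 dBFS

x − T + W/2 = -11 − (-11) + 2 = 2.
GR = (1 − 1/4) × 2² / 8 = 0.75 × 4 / 8 = 0.375 dB.
Output = -11 − 0.375 = -11.375 dBFS.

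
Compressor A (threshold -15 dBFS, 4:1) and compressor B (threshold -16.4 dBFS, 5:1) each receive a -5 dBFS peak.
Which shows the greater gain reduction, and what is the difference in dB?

A: overshoot 10 dB → output overshoot 2.5 dB → GR 7.5 dB.
B: overshoot 11.4 dB → output overshoot 2.28 dB → GR 9.12 dB.
Difference: 1.62 dB in favour of B.

B, by 1.62 dB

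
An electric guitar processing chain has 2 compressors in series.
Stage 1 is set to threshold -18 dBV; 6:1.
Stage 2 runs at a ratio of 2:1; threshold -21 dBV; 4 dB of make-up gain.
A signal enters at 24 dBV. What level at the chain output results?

-12 dBV

Stage 1: 24 dBV is 42 dB over -18 dBV; at 6:1 that becomes 7 dB over, giving -11 dBV.
Stage 2: 10 dB above -21 dBV, reduced 2:1 to 5 dB above → -16 dBV; +4 dB make-up → -12 dBV.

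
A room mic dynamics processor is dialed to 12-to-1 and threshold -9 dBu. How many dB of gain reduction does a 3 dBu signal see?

11 dB

Overshoot = 3 − (-9) = 12 dB.
After 12:1 compression the overshoot becomes 12/12 = 1 dB.
So the signal is attenuated by 12 − 1 = 11 dB.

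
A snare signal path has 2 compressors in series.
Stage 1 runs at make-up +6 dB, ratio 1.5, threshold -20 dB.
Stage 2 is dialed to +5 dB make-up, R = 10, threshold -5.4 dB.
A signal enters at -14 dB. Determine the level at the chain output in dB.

Stage 1: -14 dB is 6 dB over -20 dB; at 1.5:1 that becomes 4 dB over, giving -16 dB; +6 dB make-up → -10 dB.
Stage 2: -10 dB is at or below the -5.4 dB threshold — no compression; make-up brings it to -5 dB.

-5 dB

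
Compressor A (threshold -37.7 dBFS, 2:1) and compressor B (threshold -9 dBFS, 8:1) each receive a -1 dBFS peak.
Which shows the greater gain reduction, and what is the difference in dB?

A, by 11.35 dB

A: 36.7 dB over, compressed to 18.35 dB over, so 18.35 dB of GR.
B: 8 dB over, compressed to 1 dB over, so 7 dB of GR.
A applies 11.35 dB more gain reduction.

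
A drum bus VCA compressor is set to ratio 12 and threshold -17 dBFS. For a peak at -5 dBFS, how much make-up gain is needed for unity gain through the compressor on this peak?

Overshoot 12 dB → 12/12 = 1 dB after compression, so the compressed level is -17 + 1 = -16 dBFS.
Make-up = target − compressed = -5 − (-16) = 11 dB.

11 dB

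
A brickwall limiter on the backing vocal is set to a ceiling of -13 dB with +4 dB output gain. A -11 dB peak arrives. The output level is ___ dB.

-9 dB

A brickwall limiter is an ∞:1 compressor: any input above the ceiling is clamped to -13 dB.
Output gain then adds 4 dB: -13 + 4 = -9 dB.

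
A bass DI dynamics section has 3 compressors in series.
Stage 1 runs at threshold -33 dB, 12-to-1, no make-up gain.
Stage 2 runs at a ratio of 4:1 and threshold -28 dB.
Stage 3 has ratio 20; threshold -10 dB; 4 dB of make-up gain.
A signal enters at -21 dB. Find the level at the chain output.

-28 dB

Stage 1: overshoot 12 dB → 12/12 = 1 dB → -32 dB.
Stage 2: -32 dB ≤ -28 dB, so stage 2 doesn't engage; output -32 dB.
Stage 3: -32 dB is at or below the -10 dB threshold — no compression; make-up brings it to -28 dB.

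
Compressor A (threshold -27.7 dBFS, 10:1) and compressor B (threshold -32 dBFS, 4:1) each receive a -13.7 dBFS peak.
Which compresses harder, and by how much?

B, by 1.125 dB

A: overshoot 14 dB → output overshoot 1.4 dB → GR 12.6 dB.
B: overshoot 18.3 dB → output overshoot 4.575 dB → GR 13.725 dB.
B reduces 1.125 dB more.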